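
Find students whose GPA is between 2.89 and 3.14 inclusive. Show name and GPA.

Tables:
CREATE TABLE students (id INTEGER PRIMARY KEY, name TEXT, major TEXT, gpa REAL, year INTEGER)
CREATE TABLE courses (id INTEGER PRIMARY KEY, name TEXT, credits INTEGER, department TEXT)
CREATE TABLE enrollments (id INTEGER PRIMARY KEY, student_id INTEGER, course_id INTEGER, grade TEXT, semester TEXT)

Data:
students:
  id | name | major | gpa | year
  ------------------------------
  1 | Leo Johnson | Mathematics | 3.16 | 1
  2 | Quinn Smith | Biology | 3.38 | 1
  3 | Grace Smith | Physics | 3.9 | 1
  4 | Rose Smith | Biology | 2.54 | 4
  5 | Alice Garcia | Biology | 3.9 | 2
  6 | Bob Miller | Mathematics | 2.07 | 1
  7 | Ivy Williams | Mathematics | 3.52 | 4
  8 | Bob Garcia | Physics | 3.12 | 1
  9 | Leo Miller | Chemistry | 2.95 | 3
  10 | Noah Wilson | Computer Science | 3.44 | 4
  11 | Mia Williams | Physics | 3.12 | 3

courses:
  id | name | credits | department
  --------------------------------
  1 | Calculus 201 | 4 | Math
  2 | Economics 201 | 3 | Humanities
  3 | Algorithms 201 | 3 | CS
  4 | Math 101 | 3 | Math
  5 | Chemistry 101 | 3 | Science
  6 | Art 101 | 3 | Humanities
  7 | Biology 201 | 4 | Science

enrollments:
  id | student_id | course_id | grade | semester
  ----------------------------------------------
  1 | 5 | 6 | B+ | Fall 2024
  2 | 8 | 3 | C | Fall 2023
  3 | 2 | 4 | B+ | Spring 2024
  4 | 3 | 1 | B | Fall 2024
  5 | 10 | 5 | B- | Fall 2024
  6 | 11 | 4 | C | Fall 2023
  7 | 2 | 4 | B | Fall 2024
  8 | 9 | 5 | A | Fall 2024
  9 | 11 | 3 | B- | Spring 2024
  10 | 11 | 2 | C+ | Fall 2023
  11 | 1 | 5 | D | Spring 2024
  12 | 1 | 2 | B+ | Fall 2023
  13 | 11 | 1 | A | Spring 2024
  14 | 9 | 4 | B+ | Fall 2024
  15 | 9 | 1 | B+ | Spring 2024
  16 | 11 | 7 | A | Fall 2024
SELECT name, gpa FROM students WHERE gpa BETWEEN 2.89 AND 3.14

Execution result:
name | gpa
Bob Garcia | 3.12
Leo Miller | 2.95
Mia Williams | 3.12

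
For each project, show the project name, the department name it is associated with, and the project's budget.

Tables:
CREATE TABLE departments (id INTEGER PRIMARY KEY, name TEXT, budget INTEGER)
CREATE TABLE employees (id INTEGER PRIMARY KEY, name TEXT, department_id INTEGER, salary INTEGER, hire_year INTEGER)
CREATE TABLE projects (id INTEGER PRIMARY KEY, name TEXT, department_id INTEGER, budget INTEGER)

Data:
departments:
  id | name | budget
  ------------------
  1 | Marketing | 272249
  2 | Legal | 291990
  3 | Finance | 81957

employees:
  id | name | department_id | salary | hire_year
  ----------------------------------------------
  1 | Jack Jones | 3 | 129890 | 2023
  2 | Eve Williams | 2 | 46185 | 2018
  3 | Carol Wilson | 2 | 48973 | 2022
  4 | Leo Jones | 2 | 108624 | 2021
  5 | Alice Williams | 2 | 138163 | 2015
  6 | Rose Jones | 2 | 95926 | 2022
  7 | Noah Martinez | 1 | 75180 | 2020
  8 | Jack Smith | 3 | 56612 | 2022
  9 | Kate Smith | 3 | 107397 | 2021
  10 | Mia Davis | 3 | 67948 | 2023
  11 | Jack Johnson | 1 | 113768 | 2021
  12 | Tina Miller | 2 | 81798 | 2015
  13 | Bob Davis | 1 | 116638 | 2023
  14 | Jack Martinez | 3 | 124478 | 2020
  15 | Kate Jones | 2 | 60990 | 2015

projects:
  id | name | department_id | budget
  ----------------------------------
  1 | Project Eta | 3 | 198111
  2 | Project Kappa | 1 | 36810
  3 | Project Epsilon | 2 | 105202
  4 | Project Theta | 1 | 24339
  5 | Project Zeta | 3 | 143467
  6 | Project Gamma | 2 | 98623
SELECT c.name, p.name AS department, c.budget FROM projects c JOIN departments p ON c.department_id = p.id

Execution result:
name | department | budget
Project Eta | Finance | 198111
Project Kappa | Marketing | 36810
Project Epsilon | Legal | 105202
Project Theta | Marketing | 24339
Project Zeta | Finance | 143467
Project Gamma | Legal | 98623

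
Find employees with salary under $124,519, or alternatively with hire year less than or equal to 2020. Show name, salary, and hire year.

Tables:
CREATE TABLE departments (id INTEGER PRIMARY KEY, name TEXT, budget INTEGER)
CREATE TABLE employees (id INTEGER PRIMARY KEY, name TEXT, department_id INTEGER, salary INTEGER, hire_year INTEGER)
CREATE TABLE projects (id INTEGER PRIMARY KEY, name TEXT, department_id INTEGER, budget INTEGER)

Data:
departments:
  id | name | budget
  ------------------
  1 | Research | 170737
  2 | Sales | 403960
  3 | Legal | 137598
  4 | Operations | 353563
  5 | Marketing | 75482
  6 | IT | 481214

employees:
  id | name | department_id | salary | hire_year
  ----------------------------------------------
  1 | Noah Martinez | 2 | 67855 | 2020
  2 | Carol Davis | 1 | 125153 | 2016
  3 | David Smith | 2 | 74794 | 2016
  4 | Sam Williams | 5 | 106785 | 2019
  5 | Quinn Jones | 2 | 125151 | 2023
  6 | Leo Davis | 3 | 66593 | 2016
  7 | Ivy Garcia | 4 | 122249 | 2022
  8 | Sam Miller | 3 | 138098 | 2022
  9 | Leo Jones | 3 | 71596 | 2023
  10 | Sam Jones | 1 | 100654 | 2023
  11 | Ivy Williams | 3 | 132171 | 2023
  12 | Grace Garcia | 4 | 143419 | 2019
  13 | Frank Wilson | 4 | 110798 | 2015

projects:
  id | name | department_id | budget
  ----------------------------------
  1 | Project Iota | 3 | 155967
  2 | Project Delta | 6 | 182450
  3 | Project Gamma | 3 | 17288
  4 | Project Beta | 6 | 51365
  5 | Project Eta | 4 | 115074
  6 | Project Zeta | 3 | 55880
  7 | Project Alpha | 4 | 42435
SELECT name, salary, hire_year FROM employees WHERE salary < 124519 OR hire_year <= 2020

Execution result:
name | salary | hire_year
Noah Martinez | 67855 | 2020
Carol Davis | 125153 | 2016
David Smith | 74794 | 2016
Sam Williams | 106785 | 2019
Leo Davis | 66593 | 2016
Ivy Garcia | 122249 | 2022
Leo Jones | 71596 | 2023
Sam Jones | 100654 | 2023
Grace Garcia | 143419 | 2019
Frank Wilson | 110798 | 2015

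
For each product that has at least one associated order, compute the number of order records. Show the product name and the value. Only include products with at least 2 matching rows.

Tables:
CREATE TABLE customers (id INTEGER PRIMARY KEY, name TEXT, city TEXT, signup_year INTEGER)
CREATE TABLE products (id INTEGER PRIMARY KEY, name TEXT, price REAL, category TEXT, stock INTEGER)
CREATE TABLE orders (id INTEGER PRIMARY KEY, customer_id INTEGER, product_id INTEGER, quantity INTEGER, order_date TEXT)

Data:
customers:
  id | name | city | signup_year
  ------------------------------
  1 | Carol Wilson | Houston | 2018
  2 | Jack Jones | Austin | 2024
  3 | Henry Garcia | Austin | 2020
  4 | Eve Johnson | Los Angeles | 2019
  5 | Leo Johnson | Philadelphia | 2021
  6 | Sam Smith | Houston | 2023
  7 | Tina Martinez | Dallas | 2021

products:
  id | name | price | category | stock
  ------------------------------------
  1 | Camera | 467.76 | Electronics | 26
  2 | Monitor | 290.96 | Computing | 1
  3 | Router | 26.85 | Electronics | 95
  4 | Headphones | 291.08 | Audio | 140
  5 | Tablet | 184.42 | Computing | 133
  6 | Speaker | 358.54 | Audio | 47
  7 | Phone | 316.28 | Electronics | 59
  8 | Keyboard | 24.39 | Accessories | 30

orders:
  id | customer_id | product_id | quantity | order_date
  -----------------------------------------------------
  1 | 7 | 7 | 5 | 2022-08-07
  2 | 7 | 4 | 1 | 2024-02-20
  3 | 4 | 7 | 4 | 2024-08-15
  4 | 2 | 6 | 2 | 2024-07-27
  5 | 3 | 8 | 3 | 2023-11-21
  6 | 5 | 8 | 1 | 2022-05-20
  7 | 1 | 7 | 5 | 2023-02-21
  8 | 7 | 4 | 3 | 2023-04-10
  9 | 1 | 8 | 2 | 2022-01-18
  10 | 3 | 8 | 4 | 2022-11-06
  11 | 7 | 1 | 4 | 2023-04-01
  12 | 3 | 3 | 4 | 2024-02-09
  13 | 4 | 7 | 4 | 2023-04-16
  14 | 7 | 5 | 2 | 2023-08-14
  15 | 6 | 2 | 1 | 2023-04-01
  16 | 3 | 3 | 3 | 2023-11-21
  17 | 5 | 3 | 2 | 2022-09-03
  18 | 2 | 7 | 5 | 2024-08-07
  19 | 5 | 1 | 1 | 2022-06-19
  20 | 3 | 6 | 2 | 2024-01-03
SELECT p.name, COUNT(*) AS n FROM orders c JOIN products p ON c.product_id = p.id GROUP BY p.id, p.name HAVING COUNT(*) >= 2

Execution result:
name | n
Camera | 2
Router | 3
Headphones | 2
Speaker | 2
Phone | 5
Keyboard | 4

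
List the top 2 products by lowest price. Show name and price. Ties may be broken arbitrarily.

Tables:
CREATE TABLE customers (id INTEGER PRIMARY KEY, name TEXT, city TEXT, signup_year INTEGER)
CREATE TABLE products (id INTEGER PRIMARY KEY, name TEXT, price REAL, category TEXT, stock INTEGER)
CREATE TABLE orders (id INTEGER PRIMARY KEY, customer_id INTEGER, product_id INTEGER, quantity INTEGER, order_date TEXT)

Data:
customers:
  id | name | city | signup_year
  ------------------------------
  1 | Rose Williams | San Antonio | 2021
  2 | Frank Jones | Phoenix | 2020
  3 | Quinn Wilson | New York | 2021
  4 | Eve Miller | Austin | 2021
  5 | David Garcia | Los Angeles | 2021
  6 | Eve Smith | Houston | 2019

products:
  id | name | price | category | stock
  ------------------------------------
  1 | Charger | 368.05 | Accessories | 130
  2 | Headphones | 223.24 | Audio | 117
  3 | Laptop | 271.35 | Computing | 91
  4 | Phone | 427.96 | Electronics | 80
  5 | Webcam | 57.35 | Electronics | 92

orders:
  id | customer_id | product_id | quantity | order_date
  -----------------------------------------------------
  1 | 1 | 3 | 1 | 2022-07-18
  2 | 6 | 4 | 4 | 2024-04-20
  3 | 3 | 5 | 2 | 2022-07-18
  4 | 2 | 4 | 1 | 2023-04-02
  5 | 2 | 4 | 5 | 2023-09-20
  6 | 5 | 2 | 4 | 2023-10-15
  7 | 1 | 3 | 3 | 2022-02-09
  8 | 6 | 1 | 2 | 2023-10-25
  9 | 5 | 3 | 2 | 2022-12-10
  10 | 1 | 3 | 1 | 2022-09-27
SELECT name, price FROM products ORDER BY price ASC LIMIT 2

Execution result:
name | price
Webcam | 57.35
Headphones | 223.24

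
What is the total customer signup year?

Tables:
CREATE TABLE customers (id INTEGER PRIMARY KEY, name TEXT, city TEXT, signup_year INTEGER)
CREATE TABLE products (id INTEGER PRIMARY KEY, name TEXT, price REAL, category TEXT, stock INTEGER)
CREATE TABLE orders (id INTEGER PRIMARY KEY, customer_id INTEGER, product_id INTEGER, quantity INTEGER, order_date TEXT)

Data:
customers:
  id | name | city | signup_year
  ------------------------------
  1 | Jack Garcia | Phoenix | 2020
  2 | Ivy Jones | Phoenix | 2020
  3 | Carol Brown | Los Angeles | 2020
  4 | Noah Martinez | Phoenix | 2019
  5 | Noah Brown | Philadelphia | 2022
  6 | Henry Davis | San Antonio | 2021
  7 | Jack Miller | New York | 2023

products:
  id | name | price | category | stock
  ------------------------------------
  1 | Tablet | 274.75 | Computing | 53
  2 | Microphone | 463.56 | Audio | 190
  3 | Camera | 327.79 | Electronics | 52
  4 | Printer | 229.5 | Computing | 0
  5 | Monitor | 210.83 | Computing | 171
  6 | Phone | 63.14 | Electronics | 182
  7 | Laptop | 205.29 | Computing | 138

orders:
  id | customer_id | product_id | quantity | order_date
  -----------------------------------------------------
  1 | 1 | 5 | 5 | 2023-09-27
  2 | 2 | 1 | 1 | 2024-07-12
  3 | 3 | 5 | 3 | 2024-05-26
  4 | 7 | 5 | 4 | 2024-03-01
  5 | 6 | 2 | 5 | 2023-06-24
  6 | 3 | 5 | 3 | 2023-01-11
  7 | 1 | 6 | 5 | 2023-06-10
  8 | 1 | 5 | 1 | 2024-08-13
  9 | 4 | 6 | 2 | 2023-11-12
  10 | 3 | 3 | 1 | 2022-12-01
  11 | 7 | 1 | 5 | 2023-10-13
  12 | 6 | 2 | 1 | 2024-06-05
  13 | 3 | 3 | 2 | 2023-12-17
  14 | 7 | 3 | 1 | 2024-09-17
SELECT SUM(signup_year) FROM customers

Execution result:
14145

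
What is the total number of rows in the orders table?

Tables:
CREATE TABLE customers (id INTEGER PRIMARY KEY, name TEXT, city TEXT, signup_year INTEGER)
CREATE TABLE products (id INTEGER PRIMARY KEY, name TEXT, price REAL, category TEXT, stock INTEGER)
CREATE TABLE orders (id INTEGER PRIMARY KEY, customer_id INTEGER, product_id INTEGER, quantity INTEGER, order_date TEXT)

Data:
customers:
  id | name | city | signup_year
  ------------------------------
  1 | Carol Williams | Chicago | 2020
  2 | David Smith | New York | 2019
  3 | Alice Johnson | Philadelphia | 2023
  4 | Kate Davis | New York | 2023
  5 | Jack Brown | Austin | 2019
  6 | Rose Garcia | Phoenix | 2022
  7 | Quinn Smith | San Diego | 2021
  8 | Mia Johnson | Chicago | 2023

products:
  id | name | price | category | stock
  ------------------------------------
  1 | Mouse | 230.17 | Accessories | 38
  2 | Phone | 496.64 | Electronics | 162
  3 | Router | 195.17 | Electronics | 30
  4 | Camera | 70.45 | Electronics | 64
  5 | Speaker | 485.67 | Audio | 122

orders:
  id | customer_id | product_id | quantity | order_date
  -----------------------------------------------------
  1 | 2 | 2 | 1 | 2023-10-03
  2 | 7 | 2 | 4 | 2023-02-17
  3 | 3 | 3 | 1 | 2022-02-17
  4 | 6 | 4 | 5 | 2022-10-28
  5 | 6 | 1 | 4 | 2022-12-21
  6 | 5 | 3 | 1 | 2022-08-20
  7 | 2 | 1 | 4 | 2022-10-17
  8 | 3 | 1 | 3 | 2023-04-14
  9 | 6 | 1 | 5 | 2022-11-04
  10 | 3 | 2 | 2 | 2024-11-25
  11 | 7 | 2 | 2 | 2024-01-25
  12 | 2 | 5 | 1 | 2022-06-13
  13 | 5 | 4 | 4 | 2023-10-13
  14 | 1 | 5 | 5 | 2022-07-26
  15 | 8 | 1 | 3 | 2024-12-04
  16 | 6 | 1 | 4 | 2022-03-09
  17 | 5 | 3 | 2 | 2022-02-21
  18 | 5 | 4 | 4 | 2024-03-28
SELECT COUNT(*) FROM orders

Execution result:
18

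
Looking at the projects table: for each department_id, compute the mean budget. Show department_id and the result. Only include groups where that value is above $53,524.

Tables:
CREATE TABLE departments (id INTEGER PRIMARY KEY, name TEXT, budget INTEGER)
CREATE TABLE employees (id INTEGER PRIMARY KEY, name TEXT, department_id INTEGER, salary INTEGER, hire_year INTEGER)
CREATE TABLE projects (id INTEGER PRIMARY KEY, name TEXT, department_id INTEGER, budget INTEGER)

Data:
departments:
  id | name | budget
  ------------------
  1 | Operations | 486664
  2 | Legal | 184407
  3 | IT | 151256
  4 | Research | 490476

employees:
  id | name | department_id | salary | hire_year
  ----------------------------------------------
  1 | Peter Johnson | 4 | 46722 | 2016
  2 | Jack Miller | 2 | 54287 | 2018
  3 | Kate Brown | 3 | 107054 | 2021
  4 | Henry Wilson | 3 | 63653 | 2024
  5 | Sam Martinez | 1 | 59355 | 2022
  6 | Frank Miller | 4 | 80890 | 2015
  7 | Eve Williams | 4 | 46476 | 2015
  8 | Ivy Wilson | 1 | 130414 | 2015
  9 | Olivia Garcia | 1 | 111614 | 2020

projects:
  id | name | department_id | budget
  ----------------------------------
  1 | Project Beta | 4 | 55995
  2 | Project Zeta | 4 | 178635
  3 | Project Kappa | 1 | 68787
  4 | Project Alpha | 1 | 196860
SELECT department_id, AVG(budget) AS avg_budget FROM projects GROUP BY department_id HAVING AVG(budget) > 53524

Execution result:
department_id | avg_budget
1 | 132823.50
4 | 117315.00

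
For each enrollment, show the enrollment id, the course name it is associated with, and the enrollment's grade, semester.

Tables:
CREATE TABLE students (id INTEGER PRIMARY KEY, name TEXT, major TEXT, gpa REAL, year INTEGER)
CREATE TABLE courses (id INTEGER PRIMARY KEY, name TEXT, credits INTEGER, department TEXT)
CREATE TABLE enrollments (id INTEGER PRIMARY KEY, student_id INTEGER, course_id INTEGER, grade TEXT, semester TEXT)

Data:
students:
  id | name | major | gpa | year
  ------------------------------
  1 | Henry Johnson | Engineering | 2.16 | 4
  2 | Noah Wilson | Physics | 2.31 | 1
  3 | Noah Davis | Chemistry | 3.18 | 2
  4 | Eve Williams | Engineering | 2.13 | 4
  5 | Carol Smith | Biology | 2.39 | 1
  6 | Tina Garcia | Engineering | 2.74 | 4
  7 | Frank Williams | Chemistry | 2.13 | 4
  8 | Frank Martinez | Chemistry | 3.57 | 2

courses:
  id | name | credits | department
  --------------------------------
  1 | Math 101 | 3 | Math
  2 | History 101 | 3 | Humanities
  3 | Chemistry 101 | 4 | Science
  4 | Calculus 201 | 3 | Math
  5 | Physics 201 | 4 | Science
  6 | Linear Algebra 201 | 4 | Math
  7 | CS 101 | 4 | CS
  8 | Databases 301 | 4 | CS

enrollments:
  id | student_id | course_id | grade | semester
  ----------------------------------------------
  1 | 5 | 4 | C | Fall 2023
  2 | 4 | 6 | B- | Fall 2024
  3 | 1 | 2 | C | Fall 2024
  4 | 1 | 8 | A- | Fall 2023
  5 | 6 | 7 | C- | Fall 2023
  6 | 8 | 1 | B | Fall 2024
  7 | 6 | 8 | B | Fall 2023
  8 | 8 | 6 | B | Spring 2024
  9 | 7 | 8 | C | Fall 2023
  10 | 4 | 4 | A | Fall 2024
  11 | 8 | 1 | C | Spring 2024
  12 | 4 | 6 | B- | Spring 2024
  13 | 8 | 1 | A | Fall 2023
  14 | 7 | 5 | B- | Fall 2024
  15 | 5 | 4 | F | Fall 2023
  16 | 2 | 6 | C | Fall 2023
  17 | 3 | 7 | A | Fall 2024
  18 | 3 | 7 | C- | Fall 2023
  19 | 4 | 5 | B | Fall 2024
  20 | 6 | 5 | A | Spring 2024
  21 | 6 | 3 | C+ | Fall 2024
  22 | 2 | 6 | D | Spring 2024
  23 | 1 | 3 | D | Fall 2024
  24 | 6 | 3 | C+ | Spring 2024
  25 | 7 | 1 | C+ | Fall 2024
SELECT c.id, p.name AS course, c.grade, c.semester FROM enrollments c JOIN courses p ON c.course_id = p.id

Execution result:
id | course | grade | semester
1 | Calculus 201 | C | Fall 2023
2 | Linear Algebra 201 | B- | Fall 2024
3 | History 101 | C | Fall 2024
4 | Databases 301 | A- | Fall 2023
5 | CS 101 | C- | Fall 2023
6 | Math 101 | B | Fall 2024
7 | Databases 301 | B | Fall 2023
8 | Linear Algebra 201 | B | Spring 2024
9 | Databases 301 | C | Fall 2023
10 | Calculus 201 | A | Fall 2024
11 | Math 101 | C | Spring 2024
12 | Linear Algebra 201 | B- | Spring 2024
13 | Math 101 | A | Fall 2023
14 | Physics 201 | B- | Fall 2024
15 | Calculus 201 | F | Fall 2023
16 | Linear Algebra 201 | C | Fall 2023
17 | CS 101 | A | Fall 2024
18 | CS 101 | C- | Fall 2023
19 | Physics 201 | B | Fall 2024
20 | Physics 201 | A | Spring 2024
21 | Chemistry 101 | C+ | Fall 2024
22 | Linear Algebra 201 | D | Spring 2024
23 | Chemistry 101 | D | Fall 2024
24 | Chemistry 101 | C+ | Spring 2024
25 | Math 101 | C+ | Fall 2024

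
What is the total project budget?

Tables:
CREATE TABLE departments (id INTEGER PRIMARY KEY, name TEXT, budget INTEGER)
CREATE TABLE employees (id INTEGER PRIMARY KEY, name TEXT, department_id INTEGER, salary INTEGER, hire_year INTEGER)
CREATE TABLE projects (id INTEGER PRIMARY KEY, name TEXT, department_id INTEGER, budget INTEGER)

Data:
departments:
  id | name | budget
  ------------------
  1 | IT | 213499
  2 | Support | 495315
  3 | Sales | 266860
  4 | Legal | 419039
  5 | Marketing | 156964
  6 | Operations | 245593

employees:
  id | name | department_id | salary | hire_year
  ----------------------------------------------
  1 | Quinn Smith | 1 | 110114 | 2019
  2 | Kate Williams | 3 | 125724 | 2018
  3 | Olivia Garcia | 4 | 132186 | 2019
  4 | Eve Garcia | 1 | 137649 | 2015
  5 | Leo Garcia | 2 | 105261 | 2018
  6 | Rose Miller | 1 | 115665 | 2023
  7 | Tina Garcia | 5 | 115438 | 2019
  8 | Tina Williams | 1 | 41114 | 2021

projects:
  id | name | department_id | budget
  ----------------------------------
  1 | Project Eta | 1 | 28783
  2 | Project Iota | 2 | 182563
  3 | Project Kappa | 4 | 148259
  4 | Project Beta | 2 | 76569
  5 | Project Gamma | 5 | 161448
SELECT SUM(budget) FROM projects

Execution result:
597622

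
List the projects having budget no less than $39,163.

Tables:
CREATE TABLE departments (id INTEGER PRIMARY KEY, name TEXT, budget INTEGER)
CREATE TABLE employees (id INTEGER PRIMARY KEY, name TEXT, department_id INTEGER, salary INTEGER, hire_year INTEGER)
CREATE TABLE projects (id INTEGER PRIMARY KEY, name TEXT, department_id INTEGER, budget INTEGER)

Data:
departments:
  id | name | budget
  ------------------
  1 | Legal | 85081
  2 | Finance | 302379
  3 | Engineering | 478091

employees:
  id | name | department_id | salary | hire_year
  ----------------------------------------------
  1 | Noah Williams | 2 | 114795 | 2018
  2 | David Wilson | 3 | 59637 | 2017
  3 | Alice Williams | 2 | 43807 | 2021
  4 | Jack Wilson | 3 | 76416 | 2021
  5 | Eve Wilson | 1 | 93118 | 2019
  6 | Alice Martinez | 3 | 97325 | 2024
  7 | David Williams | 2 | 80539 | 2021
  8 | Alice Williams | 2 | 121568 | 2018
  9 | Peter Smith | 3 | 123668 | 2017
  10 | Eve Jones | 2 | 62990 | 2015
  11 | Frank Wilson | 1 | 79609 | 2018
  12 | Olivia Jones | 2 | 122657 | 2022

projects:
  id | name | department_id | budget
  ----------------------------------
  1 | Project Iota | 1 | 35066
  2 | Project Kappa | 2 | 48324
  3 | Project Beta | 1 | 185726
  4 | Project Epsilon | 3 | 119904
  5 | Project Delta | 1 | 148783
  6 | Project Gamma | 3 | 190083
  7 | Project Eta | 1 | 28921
SELECT name, budget FROM projects WHERE budget >= 39163

Execution result:
name | budget
Project Kappa | 48324
Project Beta | 185726
Project Epsilon | 119904
Project Delta | 148783
Project Gamma | 190083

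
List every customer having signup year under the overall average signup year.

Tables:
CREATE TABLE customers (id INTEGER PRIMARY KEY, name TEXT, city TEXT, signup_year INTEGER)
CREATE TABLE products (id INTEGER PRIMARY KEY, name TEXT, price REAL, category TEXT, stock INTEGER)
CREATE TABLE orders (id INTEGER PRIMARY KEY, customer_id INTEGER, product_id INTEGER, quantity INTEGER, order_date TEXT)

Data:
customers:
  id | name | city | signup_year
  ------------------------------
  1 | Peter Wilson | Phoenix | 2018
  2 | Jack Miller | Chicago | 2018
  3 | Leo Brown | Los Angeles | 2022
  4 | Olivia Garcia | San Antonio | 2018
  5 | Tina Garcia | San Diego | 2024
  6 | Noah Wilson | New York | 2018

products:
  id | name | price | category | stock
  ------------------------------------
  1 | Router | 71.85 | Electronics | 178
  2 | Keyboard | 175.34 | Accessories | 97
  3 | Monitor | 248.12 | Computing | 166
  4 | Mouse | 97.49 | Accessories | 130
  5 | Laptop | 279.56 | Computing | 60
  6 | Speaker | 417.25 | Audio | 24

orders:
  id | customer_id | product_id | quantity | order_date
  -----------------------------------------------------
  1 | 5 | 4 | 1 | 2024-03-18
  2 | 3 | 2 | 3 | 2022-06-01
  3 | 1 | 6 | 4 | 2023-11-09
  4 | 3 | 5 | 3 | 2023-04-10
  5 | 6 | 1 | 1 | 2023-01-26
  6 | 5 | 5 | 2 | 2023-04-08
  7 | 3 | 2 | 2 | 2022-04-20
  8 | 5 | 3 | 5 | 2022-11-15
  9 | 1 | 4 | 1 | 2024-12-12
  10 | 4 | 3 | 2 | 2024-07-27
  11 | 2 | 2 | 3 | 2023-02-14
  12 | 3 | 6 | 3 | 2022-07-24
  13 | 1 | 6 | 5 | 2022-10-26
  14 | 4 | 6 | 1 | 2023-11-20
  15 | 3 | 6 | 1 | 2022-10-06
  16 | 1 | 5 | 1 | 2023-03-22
SELECT name, signup_year FROM customers WHERE signup_year < (SELECT AVG(signup_year) FROM customers)

Execution result:
name | signup_year
Peter Wilson | 2018
Jack Miller | 2018
Olivia Garcia | 2018
Noah Wilson | 2018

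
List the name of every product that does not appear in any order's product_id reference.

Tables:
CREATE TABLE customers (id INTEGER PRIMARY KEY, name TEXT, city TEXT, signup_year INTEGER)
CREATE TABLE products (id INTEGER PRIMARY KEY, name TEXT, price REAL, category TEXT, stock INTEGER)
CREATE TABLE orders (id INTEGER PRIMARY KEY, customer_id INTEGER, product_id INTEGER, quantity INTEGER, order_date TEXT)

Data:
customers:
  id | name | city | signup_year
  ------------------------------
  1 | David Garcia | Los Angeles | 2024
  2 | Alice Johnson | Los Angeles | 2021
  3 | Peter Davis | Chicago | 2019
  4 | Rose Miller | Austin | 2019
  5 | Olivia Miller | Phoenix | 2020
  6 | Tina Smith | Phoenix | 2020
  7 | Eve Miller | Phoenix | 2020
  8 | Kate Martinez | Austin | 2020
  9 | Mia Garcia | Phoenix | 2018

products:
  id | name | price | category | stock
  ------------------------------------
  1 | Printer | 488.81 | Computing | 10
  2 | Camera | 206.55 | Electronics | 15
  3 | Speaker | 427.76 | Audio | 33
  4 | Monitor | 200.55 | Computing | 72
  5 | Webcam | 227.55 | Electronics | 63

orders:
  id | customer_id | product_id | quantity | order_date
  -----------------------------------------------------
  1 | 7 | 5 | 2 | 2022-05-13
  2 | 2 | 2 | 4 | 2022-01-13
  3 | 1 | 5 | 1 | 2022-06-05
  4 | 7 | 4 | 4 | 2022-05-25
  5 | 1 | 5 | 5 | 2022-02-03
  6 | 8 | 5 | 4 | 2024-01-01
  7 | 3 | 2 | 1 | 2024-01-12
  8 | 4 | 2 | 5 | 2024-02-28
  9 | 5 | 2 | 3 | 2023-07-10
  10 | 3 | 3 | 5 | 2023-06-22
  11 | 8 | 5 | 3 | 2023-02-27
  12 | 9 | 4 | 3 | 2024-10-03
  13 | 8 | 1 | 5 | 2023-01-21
SELECT p.name FROM products p LEFT JOIN orders c ON c.product_id = p.id WHERE c.id IS NULL

Execution result:
(no rows)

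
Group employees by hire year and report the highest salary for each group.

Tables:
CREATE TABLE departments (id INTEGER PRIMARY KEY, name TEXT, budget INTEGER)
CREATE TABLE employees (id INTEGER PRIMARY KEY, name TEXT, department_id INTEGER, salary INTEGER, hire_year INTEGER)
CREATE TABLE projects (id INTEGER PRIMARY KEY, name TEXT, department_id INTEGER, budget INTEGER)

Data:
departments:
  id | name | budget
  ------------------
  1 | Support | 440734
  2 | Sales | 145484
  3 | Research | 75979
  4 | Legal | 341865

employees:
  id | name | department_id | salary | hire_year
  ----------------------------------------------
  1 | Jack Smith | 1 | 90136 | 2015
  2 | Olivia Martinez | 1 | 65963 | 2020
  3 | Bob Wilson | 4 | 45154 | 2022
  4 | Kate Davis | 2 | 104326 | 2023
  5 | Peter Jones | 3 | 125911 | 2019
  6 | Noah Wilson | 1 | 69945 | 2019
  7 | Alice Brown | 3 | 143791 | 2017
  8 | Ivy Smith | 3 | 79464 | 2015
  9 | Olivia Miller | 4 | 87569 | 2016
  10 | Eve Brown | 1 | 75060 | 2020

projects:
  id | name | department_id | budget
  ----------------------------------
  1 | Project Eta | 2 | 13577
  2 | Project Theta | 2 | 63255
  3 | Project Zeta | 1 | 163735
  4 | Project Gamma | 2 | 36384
SELECT hire_year, MAX(salary) AS max_salary FROM employees GROUP BY hire_year

Execution result:
hire_year | max_salary
2015 | 90136
2016 | 87569
2017 | 143791
2019 | 125911
2020 | 75060
2022 | 45154
2023 | 104326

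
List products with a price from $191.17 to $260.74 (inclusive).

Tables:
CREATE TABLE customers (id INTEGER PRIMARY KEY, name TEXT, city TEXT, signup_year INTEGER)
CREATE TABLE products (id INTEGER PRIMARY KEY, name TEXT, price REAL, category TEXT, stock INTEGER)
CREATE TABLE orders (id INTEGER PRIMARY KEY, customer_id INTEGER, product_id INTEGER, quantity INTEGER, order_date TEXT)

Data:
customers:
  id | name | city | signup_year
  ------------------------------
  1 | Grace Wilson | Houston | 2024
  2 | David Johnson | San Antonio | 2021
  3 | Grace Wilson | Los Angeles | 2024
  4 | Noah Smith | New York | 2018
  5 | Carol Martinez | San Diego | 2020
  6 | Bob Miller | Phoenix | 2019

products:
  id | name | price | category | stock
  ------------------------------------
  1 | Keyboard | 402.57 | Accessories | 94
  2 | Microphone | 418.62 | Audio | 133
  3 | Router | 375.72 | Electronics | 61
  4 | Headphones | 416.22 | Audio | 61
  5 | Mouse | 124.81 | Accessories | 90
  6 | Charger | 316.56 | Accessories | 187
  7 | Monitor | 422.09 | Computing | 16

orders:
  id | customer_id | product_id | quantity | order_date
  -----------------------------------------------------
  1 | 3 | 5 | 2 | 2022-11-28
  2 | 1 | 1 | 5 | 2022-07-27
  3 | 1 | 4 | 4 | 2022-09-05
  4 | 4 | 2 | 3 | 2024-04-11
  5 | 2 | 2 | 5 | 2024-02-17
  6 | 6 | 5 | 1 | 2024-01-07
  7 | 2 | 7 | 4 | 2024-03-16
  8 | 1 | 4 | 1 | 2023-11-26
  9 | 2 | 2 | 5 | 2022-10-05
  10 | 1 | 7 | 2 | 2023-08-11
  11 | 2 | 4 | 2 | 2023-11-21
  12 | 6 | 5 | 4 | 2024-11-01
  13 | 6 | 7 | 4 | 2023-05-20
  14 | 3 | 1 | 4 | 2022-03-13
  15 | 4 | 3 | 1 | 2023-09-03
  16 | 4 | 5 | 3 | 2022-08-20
SELECT name, price FROM products WHERE price BETWEEN 191.17 AND 260.74

Execution result:
(no rows)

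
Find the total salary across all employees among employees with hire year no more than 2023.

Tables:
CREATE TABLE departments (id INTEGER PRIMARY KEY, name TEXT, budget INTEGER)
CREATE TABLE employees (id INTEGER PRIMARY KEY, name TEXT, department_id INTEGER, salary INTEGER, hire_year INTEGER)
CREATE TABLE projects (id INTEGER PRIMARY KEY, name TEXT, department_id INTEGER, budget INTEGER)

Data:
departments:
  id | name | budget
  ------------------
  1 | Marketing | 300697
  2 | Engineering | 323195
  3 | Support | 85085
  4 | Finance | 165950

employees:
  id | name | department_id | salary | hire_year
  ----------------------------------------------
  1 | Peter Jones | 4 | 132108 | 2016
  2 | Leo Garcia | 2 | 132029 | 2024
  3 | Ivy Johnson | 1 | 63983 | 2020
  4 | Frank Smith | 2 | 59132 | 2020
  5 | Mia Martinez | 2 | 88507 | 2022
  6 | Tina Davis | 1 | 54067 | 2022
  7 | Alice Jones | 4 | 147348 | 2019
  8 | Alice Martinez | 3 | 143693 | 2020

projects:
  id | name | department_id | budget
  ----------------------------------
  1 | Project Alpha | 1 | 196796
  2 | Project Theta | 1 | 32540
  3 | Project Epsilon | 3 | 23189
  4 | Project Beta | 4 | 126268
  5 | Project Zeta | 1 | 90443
SELECT SUM(salary) FROM employees WHERE hire_year <= 2023

Execution result:
688838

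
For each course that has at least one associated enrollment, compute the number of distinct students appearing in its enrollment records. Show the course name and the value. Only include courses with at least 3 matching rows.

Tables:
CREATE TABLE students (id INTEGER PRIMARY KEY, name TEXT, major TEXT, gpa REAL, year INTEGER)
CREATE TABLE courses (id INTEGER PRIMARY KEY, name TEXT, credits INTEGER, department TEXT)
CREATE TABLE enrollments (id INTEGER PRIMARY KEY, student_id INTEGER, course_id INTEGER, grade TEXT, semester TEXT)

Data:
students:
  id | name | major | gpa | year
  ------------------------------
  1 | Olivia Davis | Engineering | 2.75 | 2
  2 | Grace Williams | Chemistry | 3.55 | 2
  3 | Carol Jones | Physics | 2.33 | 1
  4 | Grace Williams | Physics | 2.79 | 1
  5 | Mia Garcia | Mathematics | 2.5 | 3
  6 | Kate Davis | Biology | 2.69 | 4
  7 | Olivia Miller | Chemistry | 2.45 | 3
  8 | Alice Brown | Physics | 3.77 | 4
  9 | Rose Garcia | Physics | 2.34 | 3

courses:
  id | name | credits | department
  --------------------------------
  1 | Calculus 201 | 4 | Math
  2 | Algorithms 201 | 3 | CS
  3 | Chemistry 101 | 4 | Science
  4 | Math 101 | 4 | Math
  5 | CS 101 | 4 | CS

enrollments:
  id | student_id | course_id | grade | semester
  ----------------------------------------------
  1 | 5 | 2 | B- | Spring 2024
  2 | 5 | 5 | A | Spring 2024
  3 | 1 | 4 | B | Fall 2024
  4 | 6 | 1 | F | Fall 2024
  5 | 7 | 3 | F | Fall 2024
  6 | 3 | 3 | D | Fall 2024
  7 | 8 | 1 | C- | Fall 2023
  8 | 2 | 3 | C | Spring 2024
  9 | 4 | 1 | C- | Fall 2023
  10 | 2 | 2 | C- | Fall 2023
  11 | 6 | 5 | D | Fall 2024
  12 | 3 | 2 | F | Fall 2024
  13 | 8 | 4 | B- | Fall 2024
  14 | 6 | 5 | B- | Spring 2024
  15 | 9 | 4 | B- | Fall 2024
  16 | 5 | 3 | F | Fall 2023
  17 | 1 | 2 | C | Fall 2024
SELECT p.name, COUNT(DISTINCT c.student_id) AS distinct_student_count FROM enrollments c JOIN courses p ON c.course_id = p.id GROUP BY p.id, p.name HAVING COUNT(*) >= 3

Execution result:
name | distinct_student_count
Calculus 201 | 3
Algorithms 201 | 4
Chemistry 101 | 4
Math 101 | 3
CS 101 | 2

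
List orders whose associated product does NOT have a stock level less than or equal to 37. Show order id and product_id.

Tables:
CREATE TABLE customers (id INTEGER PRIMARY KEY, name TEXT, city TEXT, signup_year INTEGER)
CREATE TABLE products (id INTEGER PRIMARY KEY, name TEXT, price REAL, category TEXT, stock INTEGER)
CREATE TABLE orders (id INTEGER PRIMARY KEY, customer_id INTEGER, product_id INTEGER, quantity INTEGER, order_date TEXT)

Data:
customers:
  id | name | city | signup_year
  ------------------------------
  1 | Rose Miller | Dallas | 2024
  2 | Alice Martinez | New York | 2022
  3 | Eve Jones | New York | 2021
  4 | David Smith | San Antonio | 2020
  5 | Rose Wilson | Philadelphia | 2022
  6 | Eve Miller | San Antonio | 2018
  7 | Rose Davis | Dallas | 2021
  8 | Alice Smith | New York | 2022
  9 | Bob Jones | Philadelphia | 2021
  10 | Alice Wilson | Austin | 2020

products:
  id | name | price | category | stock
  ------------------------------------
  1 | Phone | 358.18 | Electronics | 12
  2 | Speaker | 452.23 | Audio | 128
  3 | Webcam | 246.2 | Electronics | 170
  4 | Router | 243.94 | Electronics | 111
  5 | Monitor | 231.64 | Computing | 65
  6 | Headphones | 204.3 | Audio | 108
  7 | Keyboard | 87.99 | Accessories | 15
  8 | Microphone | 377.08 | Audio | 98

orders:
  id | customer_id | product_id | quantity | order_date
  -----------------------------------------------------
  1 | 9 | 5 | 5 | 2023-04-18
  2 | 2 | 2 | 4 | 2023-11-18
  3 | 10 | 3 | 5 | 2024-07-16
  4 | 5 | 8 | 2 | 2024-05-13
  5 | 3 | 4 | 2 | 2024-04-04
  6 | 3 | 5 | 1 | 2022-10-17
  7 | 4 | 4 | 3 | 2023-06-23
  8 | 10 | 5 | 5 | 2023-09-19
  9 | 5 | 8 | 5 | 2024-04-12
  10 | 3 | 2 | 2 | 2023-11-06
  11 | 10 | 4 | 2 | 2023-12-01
SELECT id, product_id FROM orders WHERE product_id NOT IN (SELECT id FROM products WHERE stock <= 37)

Execution result:
id | product_id
1 | 5
2 | 2
3 | 3
4 | 8
5 | 4
6 | 5
7 | 4
8 | 5
9 | 8
10 | 2
11 | 4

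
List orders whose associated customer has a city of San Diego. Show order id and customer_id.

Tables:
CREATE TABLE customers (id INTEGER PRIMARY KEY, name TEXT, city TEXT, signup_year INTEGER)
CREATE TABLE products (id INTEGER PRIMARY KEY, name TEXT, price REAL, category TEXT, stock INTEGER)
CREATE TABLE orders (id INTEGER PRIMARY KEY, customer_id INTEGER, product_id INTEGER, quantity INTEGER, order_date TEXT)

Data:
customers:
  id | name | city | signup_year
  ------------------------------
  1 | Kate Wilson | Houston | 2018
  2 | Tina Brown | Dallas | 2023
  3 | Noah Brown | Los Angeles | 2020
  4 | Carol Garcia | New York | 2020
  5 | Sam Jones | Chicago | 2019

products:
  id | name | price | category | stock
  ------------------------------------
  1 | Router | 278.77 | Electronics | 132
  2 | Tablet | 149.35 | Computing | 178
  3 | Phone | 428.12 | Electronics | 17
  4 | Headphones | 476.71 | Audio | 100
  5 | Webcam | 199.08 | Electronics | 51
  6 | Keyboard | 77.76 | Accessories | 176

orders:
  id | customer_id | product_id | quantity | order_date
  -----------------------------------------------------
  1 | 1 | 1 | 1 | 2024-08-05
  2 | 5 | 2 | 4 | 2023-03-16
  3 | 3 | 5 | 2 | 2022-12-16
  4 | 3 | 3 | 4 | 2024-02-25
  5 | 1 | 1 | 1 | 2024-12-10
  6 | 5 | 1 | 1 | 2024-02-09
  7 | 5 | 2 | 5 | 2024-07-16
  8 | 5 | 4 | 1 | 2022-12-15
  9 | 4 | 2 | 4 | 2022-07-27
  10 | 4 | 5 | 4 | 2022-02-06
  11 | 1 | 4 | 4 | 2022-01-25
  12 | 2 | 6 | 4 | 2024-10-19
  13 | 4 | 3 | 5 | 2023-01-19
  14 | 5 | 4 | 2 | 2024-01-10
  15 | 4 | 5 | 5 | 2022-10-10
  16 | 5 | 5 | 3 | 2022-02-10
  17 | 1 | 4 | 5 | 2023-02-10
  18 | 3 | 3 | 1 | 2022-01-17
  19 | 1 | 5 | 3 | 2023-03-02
SELECT id, customer_id FROM orders WHERE customer_id IN (SELECT id FROM customers WHERE city = 'San Diego')

Execution result:
(no rows)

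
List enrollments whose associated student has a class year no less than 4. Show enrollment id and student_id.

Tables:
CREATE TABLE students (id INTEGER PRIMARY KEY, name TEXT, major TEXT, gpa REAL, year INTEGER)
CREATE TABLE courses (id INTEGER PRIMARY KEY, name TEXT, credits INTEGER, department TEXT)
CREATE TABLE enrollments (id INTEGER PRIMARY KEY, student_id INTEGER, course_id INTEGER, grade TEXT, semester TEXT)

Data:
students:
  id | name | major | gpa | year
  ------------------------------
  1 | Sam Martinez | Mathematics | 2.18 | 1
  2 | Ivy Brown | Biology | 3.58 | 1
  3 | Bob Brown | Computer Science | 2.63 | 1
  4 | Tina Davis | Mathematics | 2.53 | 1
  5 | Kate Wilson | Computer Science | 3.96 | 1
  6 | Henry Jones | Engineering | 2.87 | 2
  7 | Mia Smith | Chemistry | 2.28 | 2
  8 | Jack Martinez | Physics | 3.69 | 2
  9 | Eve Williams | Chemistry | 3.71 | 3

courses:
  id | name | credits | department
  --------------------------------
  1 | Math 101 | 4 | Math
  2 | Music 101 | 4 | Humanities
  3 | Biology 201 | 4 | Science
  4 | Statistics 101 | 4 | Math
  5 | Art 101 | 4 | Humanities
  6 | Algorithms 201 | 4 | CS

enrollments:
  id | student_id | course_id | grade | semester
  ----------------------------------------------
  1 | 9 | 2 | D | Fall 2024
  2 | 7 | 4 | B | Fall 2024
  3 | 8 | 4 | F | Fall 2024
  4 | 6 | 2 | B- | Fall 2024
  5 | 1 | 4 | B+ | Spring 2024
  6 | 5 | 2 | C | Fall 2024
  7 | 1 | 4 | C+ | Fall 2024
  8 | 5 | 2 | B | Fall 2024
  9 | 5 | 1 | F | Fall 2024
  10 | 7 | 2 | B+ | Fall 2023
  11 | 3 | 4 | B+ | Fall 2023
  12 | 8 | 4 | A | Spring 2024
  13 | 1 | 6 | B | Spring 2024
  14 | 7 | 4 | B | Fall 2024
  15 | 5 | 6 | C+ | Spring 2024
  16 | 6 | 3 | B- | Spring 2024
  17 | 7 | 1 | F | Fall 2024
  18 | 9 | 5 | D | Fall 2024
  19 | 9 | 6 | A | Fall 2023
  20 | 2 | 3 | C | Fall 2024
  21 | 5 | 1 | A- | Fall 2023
SELECT id, student_id FROM enrollments WHERE student_id IN (SELECT id FROM students WHERE year >= 4)

Execution result:
(no rows)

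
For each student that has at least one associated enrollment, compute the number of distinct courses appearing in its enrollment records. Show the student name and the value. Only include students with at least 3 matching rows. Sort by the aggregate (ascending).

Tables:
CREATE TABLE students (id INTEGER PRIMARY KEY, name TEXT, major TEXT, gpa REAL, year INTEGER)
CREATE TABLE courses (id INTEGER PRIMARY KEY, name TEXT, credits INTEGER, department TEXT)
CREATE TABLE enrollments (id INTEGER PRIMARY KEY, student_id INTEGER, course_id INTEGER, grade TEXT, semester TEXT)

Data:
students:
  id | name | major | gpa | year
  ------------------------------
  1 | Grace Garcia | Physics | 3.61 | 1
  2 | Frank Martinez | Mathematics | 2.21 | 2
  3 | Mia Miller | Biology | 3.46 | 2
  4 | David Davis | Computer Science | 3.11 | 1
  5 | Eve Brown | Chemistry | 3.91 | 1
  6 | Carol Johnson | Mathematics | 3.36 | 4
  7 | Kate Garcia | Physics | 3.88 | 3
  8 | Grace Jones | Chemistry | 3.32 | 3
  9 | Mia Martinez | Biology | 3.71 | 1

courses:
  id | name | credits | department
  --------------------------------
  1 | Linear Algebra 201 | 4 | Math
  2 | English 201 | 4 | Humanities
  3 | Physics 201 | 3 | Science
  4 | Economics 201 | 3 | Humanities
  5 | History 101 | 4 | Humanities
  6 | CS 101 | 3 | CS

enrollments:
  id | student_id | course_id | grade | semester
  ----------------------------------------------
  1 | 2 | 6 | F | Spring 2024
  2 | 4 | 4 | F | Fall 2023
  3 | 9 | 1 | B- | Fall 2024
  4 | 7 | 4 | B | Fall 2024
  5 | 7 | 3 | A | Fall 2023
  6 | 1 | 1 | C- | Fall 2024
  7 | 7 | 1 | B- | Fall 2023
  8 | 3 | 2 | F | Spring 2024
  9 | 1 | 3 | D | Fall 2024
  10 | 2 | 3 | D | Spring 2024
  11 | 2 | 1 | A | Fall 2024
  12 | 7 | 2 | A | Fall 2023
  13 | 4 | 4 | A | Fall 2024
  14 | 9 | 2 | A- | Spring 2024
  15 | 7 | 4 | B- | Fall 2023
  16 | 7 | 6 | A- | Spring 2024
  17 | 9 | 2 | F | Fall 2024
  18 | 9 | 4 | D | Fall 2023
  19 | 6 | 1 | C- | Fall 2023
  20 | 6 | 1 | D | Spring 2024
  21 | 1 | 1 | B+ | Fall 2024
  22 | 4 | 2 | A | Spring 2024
SELECT p.name, COUNT(DISTINCT c.course_id) AS distinct_course_count FROM enrollments c JOIN students p ON c.student_id = p.id GROUP BY p.id, p.name HAVING COUNT(*) >= 3 ORDER BY distinct_course_count ASC

Execution result:
name | distinct_course_count
Grace Garcia | 2
David Davis | 2
Frank Martinez | 3
Mia Martinez | 3
Kate Garcia | 5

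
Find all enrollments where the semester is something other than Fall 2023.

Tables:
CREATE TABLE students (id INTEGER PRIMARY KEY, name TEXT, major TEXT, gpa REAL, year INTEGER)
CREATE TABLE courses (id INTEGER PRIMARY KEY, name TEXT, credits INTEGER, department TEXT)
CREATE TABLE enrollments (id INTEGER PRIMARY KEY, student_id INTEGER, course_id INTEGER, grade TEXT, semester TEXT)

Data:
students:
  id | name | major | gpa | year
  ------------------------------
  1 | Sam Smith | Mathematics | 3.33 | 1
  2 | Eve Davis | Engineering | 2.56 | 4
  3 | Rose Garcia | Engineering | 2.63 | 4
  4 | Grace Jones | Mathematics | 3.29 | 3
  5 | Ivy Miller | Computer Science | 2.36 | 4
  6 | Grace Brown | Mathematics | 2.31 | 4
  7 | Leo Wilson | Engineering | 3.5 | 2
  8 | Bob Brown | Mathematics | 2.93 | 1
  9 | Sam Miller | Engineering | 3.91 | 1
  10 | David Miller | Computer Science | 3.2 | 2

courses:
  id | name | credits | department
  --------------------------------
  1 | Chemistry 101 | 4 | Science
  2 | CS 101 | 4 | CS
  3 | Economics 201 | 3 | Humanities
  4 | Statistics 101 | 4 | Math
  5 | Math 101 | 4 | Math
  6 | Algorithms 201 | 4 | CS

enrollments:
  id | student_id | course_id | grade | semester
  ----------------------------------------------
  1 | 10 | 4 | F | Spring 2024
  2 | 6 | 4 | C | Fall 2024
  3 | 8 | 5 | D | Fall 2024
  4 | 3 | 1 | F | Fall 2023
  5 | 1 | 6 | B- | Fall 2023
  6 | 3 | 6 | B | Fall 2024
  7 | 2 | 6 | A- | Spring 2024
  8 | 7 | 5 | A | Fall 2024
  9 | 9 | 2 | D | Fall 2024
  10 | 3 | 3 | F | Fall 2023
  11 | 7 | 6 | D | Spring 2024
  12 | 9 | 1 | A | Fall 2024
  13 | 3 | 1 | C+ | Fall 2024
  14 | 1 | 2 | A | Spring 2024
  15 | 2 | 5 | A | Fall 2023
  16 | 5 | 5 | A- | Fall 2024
SELECT id, semester FROM enrollments WHERE semester <> 'Fall 2023'

Execution result:
id | semester
1 | Spring 2024
2 | Fall 2024
3 | Fall 2024
6 | Fall 2024
7 | Spring 2024
8 | Fall 2024
9 | Fall 2024
11 | Spring 2024
12 | Fall 2024
13 | Fall 2024
14 | Spring 2024
16 | Fall 2024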